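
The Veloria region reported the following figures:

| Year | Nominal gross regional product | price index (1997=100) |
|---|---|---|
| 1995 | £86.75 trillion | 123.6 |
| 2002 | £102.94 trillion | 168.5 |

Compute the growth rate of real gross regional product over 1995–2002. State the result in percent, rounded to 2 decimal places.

Deflate each year: 1995 → 86.75/1.236 = 70.19; 2002 → 102.94/1.685 = 61.09.
So real gross regional product changed by 61.09/70.19 − 1 = -0.1296, i.e. -12.96%.

-12.96%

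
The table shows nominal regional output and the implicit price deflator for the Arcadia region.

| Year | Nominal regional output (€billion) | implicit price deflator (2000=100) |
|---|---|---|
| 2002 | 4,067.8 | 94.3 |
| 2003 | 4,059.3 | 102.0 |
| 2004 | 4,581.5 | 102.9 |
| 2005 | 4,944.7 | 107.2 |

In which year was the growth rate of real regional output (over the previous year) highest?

2004

2003: real = 4059.3/1.020 = 3979.71; growth vs 2002 (4313.68) = -7.74%.
2004: real = 4581.5/1.029 = 4452.38; growth vs 2003 (3979.71) = 11.88%.
2005: real = 4944.7/1.072 = 4612.59; growth vs 2004 (4452.38) = 3.60%.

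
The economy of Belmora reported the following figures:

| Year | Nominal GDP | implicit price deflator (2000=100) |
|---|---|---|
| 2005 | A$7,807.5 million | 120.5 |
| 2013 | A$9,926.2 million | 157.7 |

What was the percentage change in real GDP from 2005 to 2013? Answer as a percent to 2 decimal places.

-2.85%

Deflate each year: 2005 → 7807.5/1.205 = 6479.25; 2013 → 9926.2/1.577 = 6294.36.
So real GDP changed by 6294.36/6479.25 − 1 = -0.0285, i.e. -2.85%.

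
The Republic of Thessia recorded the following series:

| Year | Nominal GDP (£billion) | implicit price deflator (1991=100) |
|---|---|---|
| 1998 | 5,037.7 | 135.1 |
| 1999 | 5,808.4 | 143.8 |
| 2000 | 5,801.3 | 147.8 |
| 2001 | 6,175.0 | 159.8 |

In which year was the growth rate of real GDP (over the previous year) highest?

1999

1999: real = 5808.4/1.438 = 4039.22; growth vs 1998 (3728.87) = 8.32%.
2000: real = 5801.3/1.478 = 3925.10; growth vs 1999 (4039.22) = -2.83%.
2001: real = 6175.0/1.598 = 3864.21; growth vs 2000 (3925.10) = -1.55%.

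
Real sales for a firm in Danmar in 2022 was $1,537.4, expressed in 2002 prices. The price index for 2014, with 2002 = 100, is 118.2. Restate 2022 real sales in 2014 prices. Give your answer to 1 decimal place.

Real sales in 2014 prices = Real sales in 2002 prices × (P_2014/P_2002) = 1537.4 × 1.182 = 1817.21.

$1,817.2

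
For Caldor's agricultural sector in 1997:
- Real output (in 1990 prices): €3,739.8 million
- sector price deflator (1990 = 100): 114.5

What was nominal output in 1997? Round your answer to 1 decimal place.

€4,282.1 million

Nominal output = Real × (sector price deflator/100) = 3739.8 × 1.145 = 4282.07.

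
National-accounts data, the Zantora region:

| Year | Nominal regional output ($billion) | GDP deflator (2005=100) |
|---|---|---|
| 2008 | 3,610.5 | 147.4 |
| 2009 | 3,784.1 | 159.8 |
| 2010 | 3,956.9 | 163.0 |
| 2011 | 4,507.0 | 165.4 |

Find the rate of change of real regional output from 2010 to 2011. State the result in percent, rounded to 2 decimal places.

12.25%

Real regional output 2010 = 3956.9/1.630 = 2427.55.
Real regional output 2011 = 4507.0/1.654 = 2724.91.
Change = 2724.91/2427.55 − 1 = 0.1225.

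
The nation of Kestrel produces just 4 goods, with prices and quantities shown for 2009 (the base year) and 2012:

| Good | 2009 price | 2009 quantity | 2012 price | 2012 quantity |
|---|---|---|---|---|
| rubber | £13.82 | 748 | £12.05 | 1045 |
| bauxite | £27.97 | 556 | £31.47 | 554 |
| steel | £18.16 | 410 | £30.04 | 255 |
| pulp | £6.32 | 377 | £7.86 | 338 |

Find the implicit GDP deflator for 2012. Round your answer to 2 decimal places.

Nominal GDP 2012 = 12.05·1045 + 31.47·554 + 30.04·255 + 7.86·338 = 40343.51.
Real GDP 2012 (at 2009 prices) = 13.82·1045 + 27.97·554 + 18.16·255 + 6.32·338 = 36704.24.
Deflator = Nominal/Real × 100 = 40343.51/36704.24 × 100 = 109.915.

109.92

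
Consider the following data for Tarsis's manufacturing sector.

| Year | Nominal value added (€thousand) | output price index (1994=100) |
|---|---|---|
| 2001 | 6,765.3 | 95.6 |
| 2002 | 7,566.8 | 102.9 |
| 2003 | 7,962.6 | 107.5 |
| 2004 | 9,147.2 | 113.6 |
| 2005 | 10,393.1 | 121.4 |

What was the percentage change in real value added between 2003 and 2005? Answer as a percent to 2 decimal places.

Real value added 2003 = 7962.6/1.075 = 7407.07.
Real value added 2005 = 10393.1/1.214 = 8561.04.
Change = 8561.04/7407.07 − 1 = 0.1558.

15.58%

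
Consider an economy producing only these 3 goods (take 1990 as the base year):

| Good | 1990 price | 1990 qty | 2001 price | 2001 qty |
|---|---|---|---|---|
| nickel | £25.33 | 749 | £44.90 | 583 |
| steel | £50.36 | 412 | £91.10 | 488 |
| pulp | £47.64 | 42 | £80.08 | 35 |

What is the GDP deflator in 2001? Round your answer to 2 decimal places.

Nominal GDP 2001 = 44.90·583 + 91.10·488 + 80.08·35 = 73436.30.
Real GDP 2001 (at 1990 prices) = 25.33·583 + 50.36·488 + 47.64·35 = 41010.47.
Deflator = Nominal/Real × 100 = 73436.30/41010.47 × 100 = 179.067.

179.07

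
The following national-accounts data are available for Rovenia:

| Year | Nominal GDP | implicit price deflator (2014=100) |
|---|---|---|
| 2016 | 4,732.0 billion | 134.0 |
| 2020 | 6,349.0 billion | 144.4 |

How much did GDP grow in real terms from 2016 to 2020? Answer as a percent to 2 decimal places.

24.51%

Deflate each year: 2016 → 4732.0/1.340 = 3531.34; 2020 → 6349.0/1.444 = 4396.81.
So real GDP changed by 4396.81/3531.34 − 1 = 0.2451, i.e. 24.51%.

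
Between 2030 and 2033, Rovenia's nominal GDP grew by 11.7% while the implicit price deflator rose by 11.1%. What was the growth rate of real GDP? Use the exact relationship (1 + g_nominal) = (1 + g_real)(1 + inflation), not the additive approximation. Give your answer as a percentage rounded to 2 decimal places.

0.54%

(1 + g_nom) = (1 + g_real)(1 + π), so g_real = 1.1170 / 1.1110 − 1 = 0.00540.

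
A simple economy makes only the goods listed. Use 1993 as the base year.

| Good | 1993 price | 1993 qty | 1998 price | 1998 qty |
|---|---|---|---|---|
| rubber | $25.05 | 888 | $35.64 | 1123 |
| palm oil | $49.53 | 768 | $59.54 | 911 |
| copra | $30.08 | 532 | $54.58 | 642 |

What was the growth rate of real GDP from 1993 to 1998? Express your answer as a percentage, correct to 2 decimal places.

21.34%

Real GDP 1993 = Nominal GDP 1993 = 25.05·888 + 49.53·768 + 30.08·532 = 76286.00.
Real GDP 1998 (at 1993 prices) = 25.05·1123 + 49.53·911 + 30.08·642 = 92564.34.
Real growth = 92564.34/76286.00 − 1 = 0.2134.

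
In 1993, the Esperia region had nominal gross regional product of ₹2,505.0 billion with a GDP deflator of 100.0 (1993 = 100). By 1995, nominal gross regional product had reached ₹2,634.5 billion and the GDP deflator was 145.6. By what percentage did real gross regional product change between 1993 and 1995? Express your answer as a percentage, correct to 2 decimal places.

Real gross regional product 1993 = 2505.0 / 1.000 = 2505.00.
Real gross regional product 1995 = 2634.5 / 1.456 = 1809.41.
Real growth = 1809.41 / 2505.00 − 1 = -0.2777.

-27.77%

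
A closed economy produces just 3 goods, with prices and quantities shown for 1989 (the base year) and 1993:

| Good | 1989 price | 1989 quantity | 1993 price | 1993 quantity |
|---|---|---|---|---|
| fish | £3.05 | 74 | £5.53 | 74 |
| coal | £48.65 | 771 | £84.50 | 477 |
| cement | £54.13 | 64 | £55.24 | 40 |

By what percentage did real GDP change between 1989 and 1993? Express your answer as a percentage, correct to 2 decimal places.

-37.87%

Real GDP 1989 = Nominal GDP 1989 = 3.05·74 + 48.65·771 + 54.13·64 = 41199.17.
Real GDP 1993 (at 1989 prices) = 3.05·74 + 48.65·477 + 54.13·40 = 25596.95.
Real growth = 25596.95/41199.17 − 1 = -0.3787.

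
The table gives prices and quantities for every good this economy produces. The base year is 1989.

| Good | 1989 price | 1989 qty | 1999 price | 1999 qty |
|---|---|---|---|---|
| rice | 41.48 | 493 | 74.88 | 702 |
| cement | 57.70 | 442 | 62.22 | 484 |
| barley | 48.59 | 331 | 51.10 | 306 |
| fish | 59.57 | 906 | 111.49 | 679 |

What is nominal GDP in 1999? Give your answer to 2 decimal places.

174018.55

Nominal GDP 1999 = Σ (p_1999 × q_1999) = 74.88·702 + 62.22·484 + 51.10·306 + 111.49·679 = 174018.55.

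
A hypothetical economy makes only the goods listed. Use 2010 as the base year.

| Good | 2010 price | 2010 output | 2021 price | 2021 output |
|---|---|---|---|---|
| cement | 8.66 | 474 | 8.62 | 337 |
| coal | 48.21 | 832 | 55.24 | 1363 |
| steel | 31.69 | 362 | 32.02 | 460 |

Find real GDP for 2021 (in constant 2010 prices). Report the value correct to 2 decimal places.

83206.05

Real GDP 2021 = Σ (p_2010 × q_2021) = 8.66·337 + 48.21·1363 + 31.69·460 = 83206.05.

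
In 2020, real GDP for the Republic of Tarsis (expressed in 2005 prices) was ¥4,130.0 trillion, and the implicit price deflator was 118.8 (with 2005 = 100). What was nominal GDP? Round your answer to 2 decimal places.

Nominal GDP = Real × (implicit price deflator/100) = 4130.0 × 1.188 = 4906.44.

¥4,906.44 trillion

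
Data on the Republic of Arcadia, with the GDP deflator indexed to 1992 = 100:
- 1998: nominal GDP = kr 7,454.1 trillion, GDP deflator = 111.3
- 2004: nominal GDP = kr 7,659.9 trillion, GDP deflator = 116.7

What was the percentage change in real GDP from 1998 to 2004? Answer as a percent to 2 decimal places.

Deflate each year: 1998 → 7454.1/1.113 = 6697.30; 2004 → 7659.9/1.167 = 6563.75.
So real GDP changed by 6563.75/6697.30 − 1 = -0.0199, i.e. -1.99%.

-1.99%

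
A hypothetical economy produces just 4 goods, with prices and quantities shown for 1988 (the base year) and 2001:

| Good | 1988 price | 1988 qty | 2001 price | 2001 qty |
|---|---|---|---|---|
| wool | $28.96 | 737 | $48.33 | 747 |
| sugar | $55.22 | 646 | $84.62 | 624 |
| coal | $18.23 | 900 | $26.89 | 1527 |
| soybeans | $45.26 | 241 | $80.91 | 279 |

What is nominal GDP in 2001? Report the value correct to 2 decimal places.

Nominal GDP 2001 = Σ (p_2001 × q_2001) = 48.33·747 + 84.62·624 + 26.89·1527 + 80.91·279 = 152540.31.

$152540.31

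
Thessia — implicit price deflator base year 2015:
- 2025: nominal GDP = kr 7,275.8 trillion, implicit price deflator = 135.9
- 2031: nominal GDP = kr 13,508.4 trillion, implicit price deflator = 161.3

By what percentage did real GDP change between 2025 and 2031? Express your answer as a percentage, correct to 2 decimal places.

Real GDP 2025 = 7275.8 / 1.359 = 5353.79.
Real GDP 2031 = 13508.4 / 1.613 = 8374.71.
Real growth = 8374.71 / 5353.79 − 1 = 0.5643.

56.43%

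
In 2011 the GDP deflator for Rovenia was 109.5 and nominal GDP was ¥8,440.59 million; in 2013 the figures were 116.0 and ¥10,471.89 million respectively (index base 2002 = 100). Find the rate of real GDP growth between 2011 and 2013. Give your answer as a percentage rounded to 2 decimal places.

17.11%

Deflate each year: 2011 → 8440.59/1.095 = 7708.30; 2013 → 10471.89/1.160 = 9027.49.
So real GDP changed by 9027.49/7708.30 − 1 = 0.1711, i.e. 17.11%.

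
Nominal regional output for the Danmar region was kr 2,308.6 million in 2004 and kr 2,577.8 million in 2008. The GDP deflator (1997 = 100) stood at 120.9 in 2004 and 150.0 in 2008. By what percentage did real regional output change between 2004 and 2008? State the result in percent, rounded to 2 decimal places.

-10.00%

Real regional output 2004 = 2308.6 / 1.209 = 1909.51.
Real regional output 2008 = 2577.8 / 1.500 = 1718.53.
Real growth = 1718.53 / 1909.51 − 1 = -0.1000.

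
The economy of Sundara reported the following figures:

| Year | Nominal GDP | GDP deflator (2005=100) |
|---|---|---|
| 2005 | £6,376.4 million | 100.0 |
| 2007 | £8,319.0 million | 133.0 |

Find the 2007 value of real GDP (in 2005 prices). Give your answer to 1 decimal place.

Real GDP = Nominal / (GDP deflator/100) = 8319.0 / 1.330 = 6254.89.

£6,254.9 million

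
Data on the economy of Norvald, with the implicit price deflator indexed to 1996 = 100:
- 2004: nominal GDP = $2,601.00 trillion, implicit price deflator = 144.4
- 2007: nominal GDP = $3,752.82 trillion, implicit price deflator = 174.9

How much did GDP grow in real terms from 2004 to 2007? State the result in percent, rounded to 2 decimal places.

19.12%

Real GDP 2004 = 2601.00 / 1.444 = 1801.25.
Real GDP 2007 = 3752.82 / 1.749 = 2145.69.
Real growth = 2145.69 / 1801.25 − 1 = 0.1912.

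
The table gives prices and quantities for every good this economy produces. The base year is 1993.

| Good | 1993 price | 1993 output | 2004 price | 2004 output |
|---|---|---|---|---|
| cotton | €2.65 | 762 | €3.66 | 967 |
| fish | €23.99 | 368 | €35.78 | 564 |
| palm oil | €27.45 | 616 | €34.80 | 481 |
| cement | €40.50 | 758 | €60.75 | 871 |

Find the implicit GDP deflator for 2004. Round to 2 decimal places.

144.60

Nominal GDP 2004 = 3.66·967 + 35.78·564 + 34.80·481 + 60.75·871 = 93371.19.
Real GDP 2004 (at 1993 prices) = 2.65·967 + 23.99·564 + 27.45·481 + 40.50·871 = 64571.86.
Deflator = Nominal/Real × 100 = 93371.19/64571.86 × 100 = 144.600.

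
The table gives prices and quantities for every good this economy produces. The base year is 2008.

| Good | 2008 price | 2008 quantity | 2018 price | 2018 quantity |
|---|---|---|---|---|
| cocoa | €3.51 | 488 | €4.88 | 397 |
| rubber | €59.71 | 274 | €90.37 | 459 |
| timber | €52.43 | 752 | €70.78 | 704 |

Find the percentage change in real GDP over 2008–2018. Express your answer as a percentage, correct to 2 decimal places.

Real GDP 2008 = Nominal GDP 2008 = 3.51·488 + 59.71·274 + 52.43·752 = 57500.78.
Real GDP 2018 (at 2008 prices) = 3.51·397 + 59.71·459 + 52.43·704 = 65711.08.
Real growth = 65711.08/57500.78 − 1 = 0.1428.

14.28%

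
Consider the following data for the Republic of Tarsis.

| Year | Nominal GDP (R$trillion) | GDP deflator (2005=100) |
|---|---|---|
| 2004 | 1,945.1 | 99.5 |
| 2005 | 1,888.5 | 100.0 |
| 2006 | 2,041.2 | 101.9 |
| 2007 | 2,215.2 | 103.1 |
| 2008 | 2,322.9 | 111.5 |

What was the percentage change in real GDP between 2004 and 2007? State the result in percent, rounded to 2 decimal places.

9.91%

Real GDP 2004 = 1945.1/0.995 = 1954.87.
Real GDP 2007 = 2215.2/1.031 = 2148.59.
Change = 2148.59/1954.87 − 1 = 0.0991.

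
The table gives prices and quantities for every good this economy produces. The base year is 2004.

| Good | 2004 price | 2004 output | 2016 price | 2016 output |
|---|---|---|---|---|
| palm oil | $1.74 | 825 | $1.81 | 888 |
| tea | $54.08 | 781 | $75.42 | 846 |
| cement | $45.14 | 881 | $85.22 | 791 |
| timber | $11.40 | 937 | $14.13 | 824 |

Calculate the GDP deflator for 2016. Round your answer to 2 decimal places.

Nominal GDP 2016 = 1.81·888 + 75.42·846 + 85.22·791 + 14.13·824 = 144464.74.
Real GDP 2016 (at 2004 prices) = 1.74·888 + 54.08·846 + 45.14·791 + 11.40·824 = 92396.14.
Deflator = Nominal/Real × 100 = 144464.74/92396.14 × 100 = 156.354.

156.35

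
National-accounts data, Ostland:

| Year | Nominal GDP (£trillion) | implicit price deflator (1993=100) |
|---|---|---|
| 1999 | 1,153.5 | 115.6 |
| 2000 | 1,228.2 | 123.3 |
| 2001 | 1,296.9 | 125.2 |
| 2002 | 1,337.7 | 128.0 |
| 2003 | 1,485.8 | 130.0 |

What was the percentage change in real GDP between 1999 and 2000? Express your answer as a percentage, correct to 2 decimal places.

-0.17%

Real GDP 1999 = 1153.5/1.156 = 997.84.
Real GDP 2000 = 1228.2/1.233 = 996.11.
Change = 996.11/997.84 − 1 = -0.0017.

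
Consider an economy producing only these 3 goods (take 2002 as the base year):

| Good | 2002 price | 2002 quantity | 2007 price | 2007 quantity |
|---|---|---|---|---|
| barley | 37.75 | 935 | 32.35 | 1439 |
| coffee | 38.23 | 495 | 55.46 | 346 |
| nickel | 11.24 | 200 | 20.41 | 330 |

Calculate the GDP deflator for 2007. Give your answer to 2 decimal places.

Nominal GDP 2007 = 32.35·1439 + 55.46·346 + 20.41·330 = 72476.11.
Real GDP 2007 (at 2002 prices) = 37.75·1439 + 38.23·346 + 11.24·330 = 71259.03.
Deflator = Nominal/Real × 100 = 72476.11/71259.03 × 100 = 101.708.

101.71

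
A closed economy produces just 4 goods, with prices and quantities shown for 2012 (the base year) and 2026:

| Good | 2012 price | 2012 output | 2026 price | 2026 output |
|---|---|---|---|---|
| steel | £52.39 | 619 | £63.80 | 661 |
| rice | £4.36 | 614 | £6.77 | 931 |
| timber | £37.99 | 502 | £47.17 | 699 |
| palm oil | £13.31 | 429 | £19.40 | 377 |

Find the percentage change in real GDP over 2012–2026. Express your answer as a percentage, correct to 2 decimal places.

Real GDP 2012 = Nominal GDP 2012 = 52.39·619 + 4.36·614 + 37.99·502 + 13.31·429 = 59887.42.
Real GDP 2026 (at 2012 prices) = 52.39·661 + 4.36·931 + 37.99·699 + 13.31·377 = 70261.83.
Real growth = 70261.83/59887.42 − 1 = 0.1732.

17.32%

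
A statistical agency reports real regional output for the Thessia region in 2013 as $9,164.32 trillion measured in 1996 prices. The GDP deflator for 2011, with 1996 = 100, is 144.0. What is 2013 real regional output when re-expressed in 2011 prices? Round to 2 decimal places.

Real regional output in 2011 prices = Real regional output in 1996 prices × (P_2011/P_1996) = 9164.32 × 1.440 = 13196.62.

$13,196.62 trillion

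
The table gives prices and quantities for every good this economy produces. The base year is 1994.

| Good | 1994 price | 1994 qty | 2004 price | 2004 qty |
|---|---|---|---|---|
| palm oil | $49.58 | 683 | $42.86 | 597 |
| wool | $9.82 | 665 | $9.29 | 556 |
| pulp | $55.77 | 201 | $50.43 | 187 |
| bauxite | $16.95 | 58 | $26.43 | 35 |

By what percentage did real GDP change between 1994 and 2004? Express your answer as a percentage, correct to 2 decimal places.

-12.37%

Real GDP 1994 = Nominal GDP 1994 = 49.58·683 + 9.82·665 + 55.77·201 + 16.95·58 = 52586.31.
Real GDP 2004 (at 1994 prices) = 49.58·597 + 9.82·556 + 55.77·187 + 16.95·35 = 46081.42.
Real growth = 46081.42/52586.31 − 1 = -0.1237.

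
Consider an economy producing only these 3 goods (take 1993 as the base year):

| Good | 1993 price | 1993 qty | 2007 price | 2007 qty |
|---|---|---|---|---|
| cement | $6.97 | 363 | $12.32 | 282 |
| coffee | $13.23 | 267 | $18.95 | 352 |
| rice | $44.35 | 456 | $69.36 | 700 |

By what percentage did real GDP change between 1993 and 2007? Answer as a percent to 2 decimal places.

43.30%

Real GDP 1993 = Nominal GDP 1993 = 6.97·363 + 13.23·267 + 44.35·456 = 26286.12.
Real GDP 2007 (at 1993 prices) = 6.97·282 + 13.23·352 + 44.35·700 = 37667.50.
Real growth = 37667.50/26286.12 − 1 = 0.4330.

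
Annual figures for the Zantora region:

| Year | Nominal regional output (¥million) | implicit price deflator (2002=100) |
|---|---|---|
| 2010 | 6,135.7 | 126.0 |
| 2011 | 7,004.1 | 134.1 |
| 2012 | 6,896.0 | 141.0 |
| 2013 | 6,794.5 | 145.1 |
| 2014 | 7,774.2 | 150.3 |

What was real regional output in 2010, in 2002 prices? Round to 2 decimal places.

¥4,869.60 million

Real regional output 2010 = 6135.7 / 1.260 = 4869.60.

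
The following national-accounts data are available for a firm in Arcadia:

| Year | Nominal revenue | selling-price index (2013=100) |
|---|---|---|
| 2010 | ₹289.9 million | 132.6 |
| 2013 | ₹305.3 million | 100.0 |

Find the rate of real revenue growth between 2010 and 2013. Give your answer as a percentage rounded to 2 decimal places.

39.64%

Deflate each year: 2010 → 289.9/1.326 = 218.63; 2013 → 305.3/1.000 = 305.30.
So real revenue changed by 305.30/218.63 − 1 = 0.3964, i.e. 39.64%.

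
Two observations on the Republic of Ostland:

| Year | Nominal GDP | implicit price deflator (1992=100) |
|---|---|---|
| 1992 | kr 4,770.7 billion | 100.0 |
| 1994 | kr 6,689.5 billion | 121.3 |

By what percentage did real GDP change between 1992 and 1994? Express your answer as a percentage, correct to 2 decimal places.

Real GDP 1992 = 4770.7 / 1.000 = 4770.70.
Real GDP 1994 = 6689.5 / 1.213 = 5514.84.
Real growth = 5514.84 / 4770.70 − 1 = 0.1560.

15.60%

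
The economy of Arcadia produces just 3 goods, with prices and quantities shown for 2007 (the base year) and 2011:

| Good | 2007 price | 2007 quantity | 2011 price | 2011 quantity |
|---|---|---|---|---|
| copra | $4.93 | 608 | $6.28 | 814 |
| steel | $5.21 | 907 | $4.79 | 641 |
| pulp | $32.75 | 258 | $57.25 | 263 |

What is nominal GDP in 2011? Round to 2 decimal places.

$23239.06

Nominal GDP 2011 = Σ (p_2011 × q_2011) = 6.28·814 + 4.79·641 + 57.25·263 = 23239.06.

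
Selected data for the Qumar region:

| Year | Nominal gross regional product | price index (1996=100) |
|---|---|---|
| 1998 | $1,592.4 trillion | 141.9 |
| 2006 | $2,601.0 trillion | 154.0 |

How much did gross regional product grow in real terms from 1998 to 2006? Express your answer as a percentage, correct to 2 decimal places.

Deflate each year: 1998 → 1592.4/1.419 = 1122.20; 2006 → 2601.0/1.540 = 1688.96.
So real gross regional product changed by 1688.96/1122.20 − 1 = 0.5050, i.e. 50.50%.

50.50%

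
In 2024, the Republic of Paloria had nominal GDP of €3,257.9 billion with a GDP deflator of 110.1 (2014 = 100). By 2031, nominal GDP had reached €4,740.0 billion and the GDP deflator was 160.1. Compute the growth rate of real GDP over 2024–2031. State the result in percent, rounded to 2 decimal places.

0.05%

Deflate each year: 2024 → 3257.9/1.101 = 2959.04; 2031 → 4740.0/1.601 = 2960.65.
So real GDP changed by 2960.65/2959.04 − 1 = 0.0005, i.e. 0.05%.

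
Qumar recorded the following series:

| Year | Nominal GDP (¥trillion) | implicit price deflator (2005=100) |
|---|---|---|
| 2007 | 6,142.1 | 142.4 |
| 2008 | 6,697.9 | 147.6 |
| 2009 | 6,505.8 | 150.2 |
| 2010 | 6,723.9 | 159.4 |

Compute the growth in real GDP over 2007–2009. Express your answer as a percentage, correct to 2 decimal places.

Real GDP 2007 = 6142.1/1.424 = 4313.27.
Real GDP 2009 = 6505.8/1.502 = 4331.42.
Change = 4331.42/4313.27 − 1 = 0.0042.

0.42%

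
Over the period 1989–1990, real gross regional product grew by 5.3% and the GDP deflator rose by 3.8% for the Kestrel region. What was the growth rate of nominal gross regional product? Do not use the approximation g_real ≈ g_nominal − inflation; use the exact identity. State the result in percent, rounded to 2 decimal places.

9.30%

(1 + g_nom) = (1 + g_real)(1 + π) = 1.0530 × 1.0380 = 1.09301.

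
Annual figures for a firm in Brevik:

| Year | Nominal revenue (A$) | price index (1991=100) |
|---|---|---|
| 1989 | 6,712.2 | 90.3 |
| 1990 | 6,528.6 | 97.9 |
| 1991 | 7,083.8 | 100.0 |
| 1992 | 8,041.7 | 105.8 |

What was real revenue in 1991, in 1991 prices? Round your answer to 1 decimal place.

A$7,083.8

Real revenue 1991 = 7083.8 / 1.000 = 7083.80.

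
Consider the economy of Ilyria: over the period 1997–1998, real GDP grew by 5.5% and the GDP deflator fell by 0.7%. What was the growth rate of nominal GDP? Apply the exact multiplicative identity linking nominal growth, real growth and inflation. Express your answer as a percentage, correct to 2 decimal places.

4.76%

(1 + g_nom) = (1 + g_real)(1 + π) = 1.0550 × 0.9930 = 1.04762.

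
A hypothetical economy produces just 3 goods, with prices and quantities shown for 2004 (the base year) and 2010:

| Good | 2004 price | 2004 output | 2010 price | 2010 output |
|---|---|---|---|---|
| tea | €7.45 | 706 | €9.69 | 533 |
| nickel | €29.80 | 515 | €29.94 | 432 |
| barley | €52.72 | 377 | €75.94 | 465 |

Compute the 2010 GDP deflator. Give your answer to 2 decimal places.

129.14

Nominal GDP 2010 = 9.69·533 + 29.94·432 + 75.94·465 = 53410.95.
Real GDP 2010 (at 2004 prices) = 7.45·533 + 29.80·432 + 52.72·465 = 41359.25.
Deflator = Nominal/Real × 100 = 53410.95/41359.25 × 100 = 129.139.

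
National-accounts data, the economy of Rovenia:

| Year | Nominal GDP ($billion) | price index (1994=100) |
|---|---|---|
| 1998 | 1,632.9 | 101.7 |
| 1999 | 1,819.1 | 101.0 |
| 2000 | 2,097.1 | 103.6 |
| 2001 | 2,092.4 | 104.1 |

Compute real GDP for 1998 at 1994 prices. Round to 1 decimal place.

$1,605.6 billion

Real GDP 1998 = 1632.9 / 1.017 = 1605.60.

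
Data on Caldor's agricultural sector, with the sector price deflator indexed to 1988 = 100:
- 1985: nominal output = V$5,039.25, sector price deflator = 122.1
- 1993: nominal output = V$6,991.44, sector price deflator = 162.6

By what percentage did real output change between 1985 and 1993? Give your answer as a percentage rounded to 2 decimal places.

4.18%

Deflate each year: 1985 → 5039.25/1.221 = 4127.15; 1993 → 6991.44/1.626 = 4299.78.
So real output changed by 4299.78/4127.15 − 1 = 0.0418, i.e. 4.18%.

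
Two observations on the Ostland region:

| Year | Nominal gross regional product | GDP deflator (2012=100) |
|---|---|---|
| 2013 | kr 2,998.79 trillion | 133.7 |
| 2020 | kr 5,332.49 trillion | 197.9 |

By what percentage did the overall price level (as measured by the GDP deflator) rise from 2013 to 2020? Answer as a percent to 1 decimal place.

48.0%

Price-level change = 197.9 / 133.7 − 1 = 0.4802.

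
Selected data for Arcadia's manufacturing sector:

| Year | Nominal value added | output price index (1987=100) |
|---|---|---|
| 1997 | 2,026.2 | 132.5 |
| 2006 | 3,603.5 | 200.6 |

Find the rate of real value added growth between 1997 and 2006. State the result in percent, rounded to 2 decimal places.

17.47%

Real value added 1997 = 2026.2 / 1.325 = 1529.21.
Real value added 2006 = 3603.5 / 2.006 = 1796.36.
Real growth = 1796.36 / 1529.21 − 1 = 0.1747.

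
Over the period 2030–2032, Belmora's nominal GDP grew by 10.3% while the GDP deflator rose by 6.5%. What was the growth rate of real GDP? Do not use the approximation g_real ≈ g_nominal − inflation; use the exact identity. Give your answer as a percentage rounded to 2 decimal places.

(1 + g_nom) = (1 + g_real)(1 + π), so g_real = 1.1030 / 1.0650 − 1 = 0.03568.

3.57%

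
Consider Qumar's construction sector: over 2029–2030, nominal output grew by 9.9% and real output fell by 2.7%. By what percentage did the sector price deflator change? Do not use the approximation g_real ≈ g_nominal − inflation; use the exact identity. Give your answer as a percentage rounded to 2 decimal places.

(1 + g_nom) = (1 + g_real)(1 + π), so π = 1.0990 / 0.9730 − 1 = 0.12950.

12.95%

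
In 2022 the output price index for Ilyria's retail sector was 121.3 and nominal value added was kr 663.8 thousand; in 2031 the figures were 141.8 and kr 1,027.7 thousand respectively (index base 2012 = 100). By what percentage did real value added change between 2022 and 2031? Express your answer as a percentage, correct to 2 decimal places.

32.44%

Deflate each year: 2022 → 663.8/1.213 = 547.24; 2031 → 1027.7/1.418 = 724.75.
So real value added changed by 724.75/547.24 − 1 = 0.3244, i.e. 32.44%.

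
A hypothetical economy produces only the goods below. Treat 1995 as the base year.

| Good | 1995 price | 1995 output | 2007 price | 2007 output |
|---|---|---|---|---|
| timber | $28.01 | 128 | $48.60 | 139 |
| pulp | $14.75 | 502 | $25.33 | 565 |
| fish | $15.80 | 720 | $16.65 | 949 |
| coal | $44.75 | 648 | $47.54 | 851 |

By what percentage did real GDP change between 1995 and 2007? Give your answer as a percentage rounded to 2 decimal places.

Real GDP 1995 = Nominal GDP 1995 = 28.01·128 + 14.75·502 + 15.80·720 + 44.75·648 = 51363.78.
Real GDP 2007 (at 1995 prices) = 28.01·139 + 14.75·565 + 15.80·949 + 44.75·851 = 65303.59.
Real growth = 65303.59/51363.78 − 1 = 0.2714.

27.14%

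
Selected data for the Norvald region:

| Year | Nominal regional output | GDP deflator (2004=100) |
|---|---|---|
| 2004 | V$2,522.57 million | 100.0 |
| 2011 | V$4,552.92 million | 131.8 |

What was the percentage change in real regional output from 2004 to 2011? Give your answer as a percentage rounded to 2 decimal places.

36.94%

Deflate each year: 2004 → 2522.57/1.000 = 2522.57; 2011 → 4552.92/1.318 = 3454.42.
So real regional output changed by 3454.42/2522.57 − 1 = 0.3694, i.e. 36.94%.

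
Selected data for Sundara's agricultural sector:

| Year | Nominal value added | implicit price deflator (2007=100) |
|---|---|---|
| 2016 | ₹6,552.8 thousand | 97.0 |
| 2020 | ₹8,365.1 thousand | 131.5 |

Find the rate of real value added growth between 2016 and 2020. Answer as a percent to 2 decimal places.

-5.83%

Deflate each year: 2016 → 6552.8/0.970 = 6755.46; 2020 → 8365.1/1.315 = 6361.29.
So real value added changed by 6361.29/6755.46 − 1 = -0.0583, i.e. -5.83%.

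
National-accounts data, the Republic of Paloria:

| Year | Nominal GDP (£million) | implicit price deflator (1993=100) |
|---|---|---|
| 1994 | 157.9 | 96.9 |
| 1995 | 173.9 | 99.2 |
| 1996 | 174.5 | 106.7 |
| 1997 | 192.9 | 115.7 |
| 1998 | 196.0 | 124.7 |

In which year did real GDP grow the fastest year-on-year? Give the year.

1995: real = 173.9/0.992 = 175.30; growth vs 1994 (162.95) = 7.58%.
1996: real = 174.5/1.067 = 163.54; growth vs 1995 (175.30) = -6.71%.
1997: real = 192.9/1.157 = 166.72; growth vs 1996 (163.54) = 1.94%.
1998: real = 196.0/1.247 = 157.18; growth vs 1997 (166.72) = -5.72%.

1995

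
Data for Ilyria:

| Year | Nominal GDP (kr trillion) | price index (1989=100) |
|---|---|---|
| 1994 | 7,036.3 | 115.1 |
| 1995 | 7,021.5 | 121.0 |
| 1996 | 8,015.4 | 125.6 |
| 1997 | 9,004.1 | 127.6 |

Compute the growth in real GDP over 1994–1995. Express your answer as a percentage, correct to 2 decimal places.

-5.08%

Real GDP 1994 = 7036.3/1.151 = 6113.21.
Real GDP 1995 = 7021.5/1.210 = 5802.89.
Change = 5802.89/6113.21 − 1 = -0.0508.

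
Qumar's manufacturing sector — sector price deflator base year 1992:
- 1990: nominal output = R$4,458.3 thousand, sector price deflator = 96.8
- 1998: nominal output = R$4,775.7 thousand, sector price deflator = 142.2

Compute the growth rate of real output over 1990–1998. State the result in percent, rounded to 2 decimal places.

Deflate each year: 1990 → 4458.3/0.968 = 4605.68; 1998 → 4775.7/1.422 = 3358.44.
So real output changed by 3358.44/4605.68 − 1 = -0.2708, i.e. -27.08%.

-27.08%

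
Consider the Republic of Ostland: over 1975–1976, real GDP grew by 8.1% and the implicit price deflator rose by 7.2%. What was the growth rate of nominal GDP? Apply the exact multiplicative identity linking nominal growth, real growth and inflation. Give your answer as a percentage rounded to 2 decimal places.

(1 + g_nom) = (1 + g_real)(1 + π) = 1.0810 × 1.0720 = 1.15883.

15.88%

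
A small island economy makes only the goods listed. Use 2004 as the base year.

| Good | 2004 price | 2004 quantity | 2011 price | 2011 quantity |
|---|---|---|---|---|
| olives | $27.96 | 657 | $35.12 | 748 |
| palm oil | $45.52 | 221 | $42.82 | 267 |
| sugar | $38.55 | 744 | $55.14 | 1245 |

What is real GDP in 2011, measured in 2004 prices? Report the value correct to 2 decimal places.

$81062.67

Real GDP 2011 = Σ (p_2004 × q_2011) = 27.96·748 + 45.52·267 + 38.55·1245 = 81062.67.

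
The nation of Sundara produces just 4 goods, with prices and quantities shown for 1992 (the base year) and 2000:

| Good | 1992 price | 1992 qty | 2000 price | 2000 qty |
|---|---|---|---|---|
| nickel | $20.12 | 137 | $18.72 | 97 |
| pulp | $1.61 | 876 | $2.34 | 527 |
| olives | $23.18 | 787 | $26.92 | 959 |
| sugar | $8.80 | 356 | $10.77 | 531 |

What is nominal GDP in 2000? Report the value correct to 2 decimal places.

$34584.17

Nominal GDP 2000 = Σ (p_2000 × q_2000) = 18.72·97 + 2.34·527 + 26.92·959 + 10.77·531 = 34584.17.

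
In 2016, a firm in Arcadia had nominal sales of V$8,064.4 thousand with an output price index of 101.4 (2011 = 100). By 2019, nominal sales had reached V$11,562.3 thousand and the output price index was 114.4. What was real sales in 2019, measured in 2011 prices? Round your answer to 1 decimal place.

V$10,106.9 thousand

Real sales = Nominal / (output price index/100) = 11562.3 / 1.144 = 10106.91.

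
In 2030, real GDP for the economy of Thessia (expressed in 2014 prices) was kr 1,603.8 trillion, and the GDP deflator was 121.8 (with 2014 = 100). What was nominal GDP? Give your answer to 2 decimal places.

Nominal GDP = Real × (GDP deflator/100) = 1603.8 × 1.218 = 1953.43.

kr 1,953.43 trillion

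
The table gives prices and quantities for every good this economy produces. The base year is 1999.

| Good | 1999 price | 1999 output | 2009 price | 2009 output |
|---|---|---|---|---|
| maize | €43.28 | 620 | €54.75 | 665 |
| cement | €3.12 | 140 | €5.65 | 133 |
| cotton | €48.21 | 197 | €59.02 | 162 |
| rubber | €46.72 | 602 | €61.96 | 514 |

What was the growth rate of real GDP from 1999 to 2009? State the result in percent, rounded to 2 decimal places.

-5.97%

Real GDP 1999 = Nominal GDP 1999 = 43.28·620 + 3.12·140 + 48.21·197 + 46.72·602 = 64893.21.
Real GDP 2009 (at 1999 prices) = 43.28·665 + 3.12·133 + 48.21·162 + 46.72·514 = 61020.26.
Real growth = 61020.26/64893.21 − 1 = -0.0597.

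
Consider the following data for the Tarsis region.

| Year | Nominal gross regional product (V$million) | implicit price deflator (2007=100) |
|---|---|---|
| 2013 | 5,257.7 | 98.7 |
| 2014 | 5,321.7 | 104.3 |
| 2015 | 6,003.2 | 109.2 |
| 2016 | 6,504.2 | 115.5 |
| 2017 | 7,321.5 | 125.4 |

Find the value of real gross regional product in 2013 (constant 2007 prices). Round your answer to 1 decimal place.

V$5,327.0 million

Real gross regional product 2013 = 5257.7 / 0.987 = 5326.95.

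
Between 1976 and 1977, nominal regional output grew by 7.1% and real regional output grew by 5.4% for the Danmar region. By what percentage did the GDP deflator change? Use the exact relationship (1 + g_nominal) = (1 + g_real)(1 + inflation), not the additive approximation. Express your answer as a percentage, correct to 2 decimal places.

(1 + g_nom) = (1 + g_real)(1 + π), so π = 1.0710 / 1.0540 − 1 = 0.01613.

1.61%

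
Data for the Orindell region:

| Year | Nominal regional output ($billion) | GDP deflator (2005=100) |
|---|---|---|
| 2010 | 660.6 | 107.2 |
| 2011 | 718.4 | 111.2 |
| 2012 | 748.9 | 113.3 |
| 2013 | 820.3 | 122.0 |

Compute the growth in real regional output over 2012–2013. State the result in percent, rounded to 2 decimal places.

Real regional output 2012 = 748.9/1.133 = 660.99.
Real regional output 2013 = 820.3/1.220 = 672.38.
Change = 672.38/660.99 − 1 = 0.0172.

1.72%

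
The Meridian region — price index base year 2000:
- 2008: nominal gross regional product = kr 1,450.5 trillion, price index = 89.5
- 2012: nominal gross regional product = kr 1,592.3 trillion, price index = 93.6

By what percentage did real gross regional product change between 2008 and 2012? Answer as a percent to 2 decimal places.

Real gross regional product 2008 = 1450.5 / 0.895 = 1620.67.
Real gross regional product 2012 = 1592.3 / 0.936 = 1701.18.
Real growth = 1701.18 / 1620.67 − 1 = 0.0497.

4.97%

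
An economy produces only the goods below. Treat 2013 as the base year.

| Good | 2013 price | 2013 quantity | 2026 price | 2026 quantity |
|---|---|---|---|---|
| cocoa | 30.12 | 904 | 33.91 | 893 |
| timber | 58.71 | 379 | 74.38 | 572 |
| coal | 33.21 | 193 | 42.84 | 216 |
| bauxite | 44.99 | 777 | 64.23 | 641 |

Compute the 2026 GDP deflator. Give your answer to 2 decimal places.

127.73

Nominal GDP 2026 = 33.91·893 + 74.38·572 + 42.84·216 + 64.23·641 = 123251.86.
Real GDP 2026 (at 2013 prices) = 30.12·893 + 58.71·572 + 33.21·216 + 44.99·641 = 96491.23.
Deflator = Nominal/Real × 100 = 123251.86/96491.23 × 100 = 127.734.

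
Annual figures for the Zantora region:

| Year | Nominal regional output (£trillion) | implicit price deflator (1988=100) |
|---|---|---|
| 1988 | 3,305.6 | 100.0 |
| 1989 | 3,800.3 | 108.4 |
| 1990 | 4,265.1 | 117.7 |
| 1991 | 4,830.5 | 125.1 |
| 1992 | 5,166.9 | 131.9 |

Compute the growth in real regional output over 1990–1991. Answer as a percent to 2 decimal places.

Real regional output 1990 = 4265.1/1.177 = 3623.70.
Real regional output 1991 = 4830.5/1.251 = 3861.31.
Change = 3861.31/3623.70 − 1 = 0.0656.

6.56%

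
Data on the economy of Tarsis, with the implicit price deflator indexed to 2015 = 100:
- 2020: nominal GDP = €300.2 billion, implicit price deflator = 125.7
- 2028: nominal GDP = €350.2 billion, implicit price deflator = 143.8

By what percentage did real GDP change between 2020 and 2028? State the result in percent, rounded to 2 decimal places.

Real GDP 2020 = 300.2 / 1.257 = 238.82.
Real GDP 2028 = 350.2 / 1.438 = 243.53.
Real growth = 243.53 / 238.82 − 1 = 0.0197.

1.97%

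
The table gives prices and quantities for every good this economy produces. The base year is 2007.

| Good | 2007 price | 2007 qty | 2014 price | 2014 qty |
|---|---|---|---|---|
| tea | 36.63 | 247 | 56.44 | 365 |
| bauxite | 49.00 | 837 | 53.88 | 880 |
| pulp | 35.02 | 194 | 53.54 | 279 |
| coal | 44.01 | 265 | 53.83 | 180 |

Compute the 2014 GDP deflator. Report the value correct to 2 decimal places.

Nominal GDP 2014 = 56.44·365 + 53.88·880 + 53.54·279 + 53.83·180 = 92642.06.
Real GDP 2014 (at 2007 prices) = 36.63·365 + 49.00·880 + 35.02·279 + 44.01·180 = 74182.33.
Deflator = Nominal/Real × 100 = 92642.06/74182.33 × 100 = 124.884.

124.88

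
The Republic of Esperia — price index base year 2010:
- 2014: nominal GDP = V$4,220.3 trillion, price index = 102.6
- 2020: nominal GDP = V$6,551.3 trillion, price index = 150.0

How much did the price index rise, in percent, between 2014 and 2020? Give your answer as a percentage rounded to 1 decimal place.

46.2%

Price-level change = 150.0 / 102.6 − 1 = 0.4620.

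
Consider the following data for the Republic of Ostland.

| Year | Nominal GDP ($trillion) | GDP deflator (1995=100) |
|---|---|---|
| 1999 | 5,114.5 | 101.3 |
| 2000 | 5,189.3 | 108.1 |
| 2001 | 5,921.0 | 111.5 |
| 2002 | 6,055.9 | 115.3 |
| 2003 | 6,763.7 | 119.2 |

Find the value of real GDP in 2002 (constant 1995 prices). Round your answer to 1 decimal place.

Real GDP 2002 = 6055.9 / 1.153 = 5252.30.

$5,252.3 trillion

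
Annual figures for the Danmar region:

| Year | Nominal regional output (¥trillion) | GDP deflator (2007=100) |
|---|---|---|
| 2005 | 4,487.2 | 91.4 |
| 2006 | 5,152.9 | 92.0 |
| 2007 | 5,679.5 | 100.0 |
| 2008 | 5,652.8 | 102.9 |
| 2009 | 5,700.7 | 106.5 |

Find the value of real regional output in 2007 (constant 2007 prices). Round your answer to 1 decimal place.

Real regional output 2007 = 5679.5 / 1.000 = 5679.50.

¥5,679.5 trillion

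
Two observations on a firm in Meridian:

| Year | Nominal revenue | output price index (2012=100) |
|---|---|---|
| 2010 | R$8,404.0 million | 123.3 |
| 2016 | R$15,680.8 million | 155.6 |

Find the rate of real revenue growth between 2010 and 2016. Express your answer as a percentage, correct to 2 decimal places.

47.85%

Deflate each year: 2010 → 8404.0/1.233 = 6815.90; 2016 → 15680.8/1.556 = 10077.63.
So real revenue changed by 10077.63/6815.90 − 1 = 0.4785, i.e. 47.85%.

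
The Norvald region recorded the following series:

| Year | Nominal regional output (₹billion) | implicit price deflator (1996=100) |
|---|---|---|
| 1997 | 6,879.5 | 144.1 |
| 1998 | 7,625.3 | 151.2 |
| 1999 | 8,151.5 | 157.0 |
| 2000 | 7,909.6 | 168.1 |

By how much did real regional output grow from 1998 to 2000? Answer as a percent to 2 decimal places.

-6.70%

Real regional output 1998 = 7625.3/1.512 = 5043.19.
Real regional output 2000 = 7909.6/1.681 = 4705.29.
Change = 4705.29/5043.19 − 1 = -0.0670.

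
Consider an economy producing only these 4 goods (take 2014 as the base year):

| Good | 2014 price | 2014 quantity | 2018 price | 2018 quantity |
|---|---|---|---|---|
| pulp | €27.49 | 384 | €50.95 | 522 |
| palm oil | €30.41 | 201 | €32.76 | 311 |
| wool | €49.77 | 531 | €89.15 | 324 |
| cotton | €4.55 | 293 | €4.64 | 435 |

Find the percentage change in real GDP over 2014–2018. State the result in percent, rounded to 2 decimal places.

-5.67%

Real GDP 2014 = Nominal GDP 2014 = 27.49·384 + 30.41·201 + 49.77·531 + 4.55·293 = 44429.59.
Real GDP 2018 (at 2014 prices) = 27.49·522 + 30.41·311 + 49.77·324 + 4.55·435 = 41912.02.
Real growth = 41912.02/44429.59 − 1 = -0.0567.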